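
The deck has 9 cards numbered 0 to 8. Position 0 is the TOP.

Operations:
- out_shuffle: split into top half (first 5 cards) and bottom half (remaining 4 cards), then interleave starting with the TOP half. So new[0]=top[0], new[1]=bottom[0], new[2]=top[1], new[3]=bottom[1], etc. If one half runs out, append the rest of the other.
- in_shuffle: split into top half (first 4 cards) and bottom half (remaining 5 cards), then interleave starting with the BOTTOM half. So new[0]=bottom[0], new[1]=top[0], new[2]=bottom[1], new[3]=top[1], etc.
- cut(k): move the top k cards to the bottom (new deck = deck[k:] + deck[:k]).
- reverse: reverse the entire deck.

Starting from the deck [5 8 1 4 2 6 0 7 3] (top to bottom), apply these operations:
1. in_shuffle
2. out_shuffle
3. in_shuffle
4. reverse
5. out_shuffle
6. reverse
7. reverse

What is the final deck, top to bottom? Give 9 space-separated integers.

Answer: 0 1 7 4 3 2 5 6 8

Derivation:
After op 1 (in_shuffle): [2 5 6 8 0 1 7 4 3]
After op 2 (out_shuffle): [2 1 5 7 6 4 8 3 0]
After op 3 (in_shuffle): [6 2 4 1 8 5 3 7 0]
After op 4 (reverse): [0 7 3 5 8 1 4 2 6]
After op 5 (out_shuffle): [0 1 7 4 3 2 5 6 8]
After op 6 (reverse): [8 6 5 2 3 4 7 1 0]
After op 7 (reverse): [0 1 7 4 3 2 5 6 8]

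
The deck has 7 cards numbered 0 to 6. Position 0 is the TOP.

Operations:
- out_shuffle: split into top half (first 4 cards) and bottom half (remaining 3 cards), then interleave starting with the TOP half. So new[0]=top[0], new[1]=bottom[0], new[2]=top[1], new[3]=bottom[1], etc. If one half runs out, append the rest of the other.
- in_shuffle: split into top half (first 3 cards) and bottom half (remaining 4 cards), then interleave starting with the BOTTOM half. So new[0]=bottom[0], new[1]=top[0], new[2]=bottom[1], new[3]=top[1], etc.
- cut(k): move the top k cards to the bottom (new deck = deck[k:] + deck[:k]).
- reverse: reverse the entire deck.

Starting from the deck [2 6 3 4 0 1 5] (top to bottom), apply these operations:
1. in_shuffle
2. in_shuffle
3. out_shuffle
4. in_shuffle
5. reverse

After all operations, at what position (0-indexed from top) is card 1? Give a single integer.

After op 1 (in_shuffle): [4 2 0 6 1 3 5]
After op 2 (in_shuffle): [6 4 1 2 3 0 5]
After op 3 (out_shuffle): [6 3 4 0 1 5 2]
After op 4 (in_shuffle): [0 6 1 3 5 4 2]
After op 5 (reverse): [2 4 5 3 1 6 0]
Card 1 is at position 4.

Answer: 4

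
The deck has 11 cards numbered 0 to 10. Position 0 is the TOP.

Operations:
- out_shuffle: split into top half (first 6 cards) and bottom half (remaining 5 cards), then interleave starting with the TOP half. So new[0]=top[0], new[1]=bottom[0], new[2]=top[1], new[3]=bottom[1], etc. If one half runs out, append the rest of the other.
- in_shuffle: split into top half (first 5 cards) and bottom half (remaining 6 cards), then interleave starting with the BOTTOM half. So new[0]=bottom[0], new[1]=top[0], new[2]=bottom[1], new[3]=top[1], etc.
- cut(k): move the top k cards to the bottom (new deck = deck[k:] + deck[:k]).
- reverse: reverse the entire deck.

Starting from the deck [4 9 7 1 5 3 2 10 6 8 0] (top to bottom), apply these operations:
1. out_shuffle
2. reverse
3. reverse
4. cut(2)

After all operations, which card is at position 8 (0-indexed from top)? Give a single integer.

After op 1 (out_shuffle): [4 2 9 10 7 6 1 8 5 0 3]
After op 2 (reverse): [3 0 5 8 1 6 7 10 9 2 4]
After op 3 (reverse): [4 2 9 10 7 6 1 8 5 0 3]
After op 4 (cut(2)): [9 10 7 6 1 8 5 0 3 4 2]
Position 8: card 3.

Answer: 3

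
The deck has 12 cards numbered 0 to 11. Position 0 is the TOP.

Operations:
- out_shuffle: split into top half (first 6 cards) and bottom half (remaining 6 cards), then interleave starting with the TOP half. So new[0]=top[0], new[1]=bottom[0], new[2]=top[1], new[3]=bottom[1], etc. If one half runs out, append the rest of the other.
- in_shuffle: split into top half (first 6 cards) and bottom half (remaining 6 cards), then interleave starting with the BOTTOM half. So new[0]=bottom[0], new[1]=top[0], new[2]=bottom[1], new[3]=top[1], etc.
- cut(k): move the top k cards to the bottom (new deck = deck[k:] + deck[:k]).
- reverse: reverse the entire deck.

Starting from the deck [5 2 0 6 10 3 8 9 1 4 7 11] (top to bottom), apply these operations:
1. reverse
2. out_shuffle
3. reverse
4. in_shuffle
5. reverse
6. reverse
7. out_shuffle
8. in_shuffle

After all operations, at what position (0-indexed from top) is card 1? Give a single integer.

After op 1 (reverse): [11 7 4 1 9 8 3 10 6 0 2 5]
After op 2 (out_shuffle): [11 3 7 10 4 6 1 0 9 2 8 5]
After op 3 (reverse): [5 8 2 9 0 1 6 4 10 7 3 11]
After op 4 (in_shuffle): [6 5 4 8 10 2 7 9 3 0 11 1]
After op 5 (reverse): [1 11 0 3 9 7 2 10 8 4 5 6]
After op 6 (reverse): [6 5 4 8 10 2 7 9 3 0 11 1]
After op 7 (out_shuffle): [6 7 5 9 4 3 8 0 10 11 2 1]
After op 8 (in_shuffle): [8 6 0 7 10 5 11 9 2 4 1 3]
Card 1 is at position 10.

Answer: 10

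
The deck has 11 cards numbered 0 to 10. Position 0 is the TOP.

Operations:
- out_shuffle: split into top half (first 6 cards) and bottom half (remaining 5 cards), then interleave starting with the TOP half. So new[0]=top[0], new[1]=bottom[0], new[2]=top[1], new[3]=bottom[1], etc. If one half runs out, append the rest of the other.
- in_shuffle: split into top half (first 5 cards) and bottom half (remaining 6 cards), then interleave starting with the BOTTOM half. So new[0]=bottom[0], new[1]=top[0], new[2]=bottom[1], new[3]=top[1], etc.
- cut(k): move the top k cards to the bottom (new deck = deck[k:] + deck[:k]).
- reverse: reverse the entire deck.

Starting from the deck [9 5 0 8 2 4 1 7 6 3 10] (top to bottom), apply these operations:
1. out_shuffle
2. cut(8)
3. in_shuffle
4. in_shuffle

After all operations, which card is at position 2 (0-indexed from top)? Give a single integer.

After op 1 (out_shuffle): [9 1 5 7 0 6 8 3 2 10 4]
After op 2 (cut(8)): [2 10 4 9 1 5 7 0 6 8 3]
After op 3 (in_shuffle): [5 2 7 10 0 4 6 9 8 1 3]
After op 4 (in_shuffle): [4 5 6 2 9 7 8 10 1 0 3]
Position 2: card 6.

Answer: 6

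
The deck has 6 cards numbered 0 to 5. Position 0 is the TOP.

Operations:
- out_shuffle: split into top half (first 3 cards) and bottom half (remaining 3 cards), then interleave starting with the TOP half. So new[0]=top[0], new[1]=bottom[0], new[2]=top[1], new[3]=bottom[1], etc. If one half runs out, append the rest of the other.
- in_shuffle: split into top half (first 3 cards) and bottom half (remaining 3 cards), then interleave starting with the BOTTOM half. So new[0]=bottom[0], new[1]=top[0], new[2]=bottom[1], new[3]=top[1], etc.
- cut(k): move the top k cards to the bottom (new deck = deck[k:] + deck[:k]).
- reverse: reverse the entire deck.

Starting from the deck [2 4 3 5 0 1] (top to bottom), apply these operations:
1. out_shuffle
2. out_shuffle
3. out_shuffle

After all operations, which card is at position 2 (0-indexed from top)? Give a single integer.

After op 1 (out_shuffle): [2 5 4 0 3 1]
After op 2 (out_shuffle): [2 0 5 3 4 1]
After op 3 (out_shuffle): [2 3 0 4 5 1]
Position 2: card 0.

Answer: 0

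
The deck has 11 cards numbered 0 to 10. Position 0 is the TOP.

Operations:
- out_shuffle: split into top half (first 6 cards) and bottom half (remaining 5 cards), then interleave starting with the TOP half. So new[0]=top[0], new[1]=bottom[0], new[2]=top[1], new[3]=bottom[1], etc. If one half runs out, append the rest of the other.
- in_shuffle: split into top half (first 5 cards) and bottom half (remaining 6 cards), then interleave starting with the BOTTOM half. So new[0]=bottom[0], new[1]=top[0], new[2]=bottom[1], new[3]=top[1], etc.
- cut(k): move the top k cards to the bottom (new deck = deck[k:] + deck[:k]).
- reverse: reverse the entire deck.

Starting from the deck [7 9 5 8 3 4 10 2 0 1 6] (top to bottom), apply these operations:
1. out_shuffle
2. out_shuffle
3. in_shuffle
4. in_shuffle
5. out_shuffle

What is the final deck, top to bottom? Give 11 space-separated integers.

Answer: 10 4 3 8 5 9 7 6 1 0 2

Derivation:
After op 1 (out_shuffle): [7 10 9 2 5 0 8 1 3 6 4]
After op 2 (out_shuffle): [7 8 10 1 9 3 2 6 5 4 0]
After op 3 (in_shuffle): [3 7 2 8 6 10 5 1 4 9 0]
After op 4 (in_shuffle): [10 3 5 7 1 2 4 8 9 6 0]
After op 5 (out_shuffle): [10 4 3 8 5 9 7 6 1 0 2]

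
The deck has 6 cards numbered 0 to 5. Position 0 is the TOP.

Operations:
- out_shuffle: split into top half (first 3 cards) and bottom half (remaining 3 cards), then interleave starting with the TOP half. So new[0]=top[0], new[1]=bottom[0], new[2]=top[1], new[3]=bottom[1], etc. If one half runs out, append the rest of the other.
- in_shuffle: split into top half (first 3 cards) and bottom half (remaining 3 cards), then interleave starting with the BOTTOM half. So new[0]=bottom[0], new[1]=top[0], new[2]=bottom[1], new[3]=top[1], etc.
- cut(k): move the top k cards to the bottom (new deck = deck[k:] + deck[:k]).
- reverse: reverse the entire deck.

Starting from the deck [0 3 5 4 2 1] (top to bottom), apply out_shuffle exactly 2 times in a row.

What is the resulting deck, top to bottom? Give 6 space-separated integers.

Answer: 0 2 4 5 3 1

Derivation:
After op 1 (out_shuffle): [0 4 3 2 5 1]
After op 2 (out_shuffle): [0 2 4 5 3 1]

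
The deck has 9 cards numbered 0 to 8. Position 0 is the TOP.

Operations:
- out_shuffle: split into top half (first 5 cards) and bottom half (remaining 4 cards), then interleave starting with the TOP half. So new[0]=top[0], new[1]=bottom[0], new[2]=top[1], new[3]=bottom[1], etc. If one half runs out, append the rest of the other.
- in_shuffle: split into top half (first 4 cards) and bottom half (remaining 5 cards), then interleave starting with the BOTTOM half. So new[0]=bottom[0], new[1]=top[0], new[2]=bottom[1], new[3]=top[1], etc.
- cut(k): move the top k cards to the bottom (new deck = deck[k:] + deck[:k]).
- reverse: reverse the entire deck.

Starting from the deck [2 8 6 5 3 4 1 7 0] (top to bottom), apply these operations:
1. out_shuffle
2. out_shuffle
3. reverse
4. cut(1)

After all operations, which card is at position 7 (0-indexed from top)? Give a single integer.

After op 1 (out_shuffle): [2 4 8 1 6 7 5 0 3]
After op 2 (out_shuffle): [2 7 4 5 8 0 1 3 6]
After op 3 (reverse): [6 3 1 0 8 5 4 7 2]
After op 4 (cut(1)): [3 1 0 8 5 4 7 2 6]
Position 7: card 2.

Answer: 2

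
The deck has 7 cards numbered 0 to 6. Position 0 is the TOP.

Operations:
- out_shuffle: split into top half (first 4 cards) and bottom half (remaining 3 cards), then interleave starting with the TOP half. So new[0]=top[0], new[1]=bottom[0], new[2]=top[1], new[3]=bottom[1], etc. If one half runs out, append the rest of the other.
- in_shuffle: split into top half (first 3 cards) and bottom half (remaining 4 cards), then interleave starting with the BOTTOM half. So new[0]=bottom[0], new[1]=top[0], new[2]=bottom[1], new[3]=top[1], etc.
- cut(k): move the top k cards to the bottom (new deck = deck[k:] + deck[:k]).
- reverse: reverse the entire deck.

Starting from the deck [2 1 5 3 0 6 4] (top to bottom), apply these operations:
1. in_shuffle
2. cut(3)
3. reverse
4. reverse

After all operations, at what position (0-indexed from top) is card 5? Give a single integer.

Answer: 2

Derivation:
After op 1 (in_shuffle): [3 2 0 1 6 5 4]
After op 2 (cut(3)): [1 6 5 4 3 2 0]
After op 3 (reverse): [0 2 3 4 5 6 1]
After op 4 (reverse): [1 6 5 4 3 2 0]
Card 5 is at position 2.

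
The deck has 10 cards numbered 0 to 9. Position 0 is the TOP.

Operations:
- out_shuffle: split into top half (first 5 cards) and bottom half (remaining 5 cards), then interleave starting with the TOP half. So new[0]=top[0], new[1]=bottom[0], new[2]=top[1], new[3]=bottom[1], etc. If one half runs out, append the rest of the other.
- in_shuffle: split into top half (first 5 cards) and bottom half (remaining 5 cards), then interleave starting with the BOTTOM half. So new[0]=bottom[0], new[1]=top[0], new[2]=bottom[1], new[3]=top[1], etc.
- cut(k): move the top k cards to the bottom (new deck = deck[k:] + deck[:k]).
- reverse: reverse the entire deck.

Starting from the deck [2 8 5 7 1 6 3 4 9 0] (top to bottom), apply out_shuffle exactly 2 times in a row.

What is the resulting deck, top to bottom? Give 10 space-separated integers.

Answer: 2 4 6 7 8 9 3 1 5 0

Derivation:
After op 1 (out_shuffle): [2 6 8 3 5 4 7 9 1 0]
After op 2 (out_shuffle): [2 4 6 7 8 9 3 1 5 0]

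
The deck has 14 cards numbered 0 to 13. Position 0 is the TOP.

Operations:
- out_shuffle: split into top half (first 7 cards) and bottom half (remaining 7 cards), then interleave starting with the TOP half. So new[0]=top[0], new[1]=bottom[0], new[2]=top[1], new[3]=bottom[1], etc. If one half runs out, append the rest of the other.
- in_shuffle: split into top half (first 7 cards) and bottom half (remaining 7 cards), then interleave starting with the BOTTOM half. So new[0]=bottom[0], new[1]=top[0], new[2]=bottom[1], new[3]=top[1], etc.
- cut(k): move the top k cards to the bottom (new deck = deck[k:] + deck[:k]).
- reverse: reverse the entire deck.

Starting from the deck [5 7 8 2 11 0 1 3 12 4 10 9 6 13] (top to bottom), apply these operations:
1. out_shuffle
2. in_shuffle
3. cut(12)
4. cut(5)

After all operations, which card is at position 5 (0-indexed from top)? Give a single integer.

Answer: 6

Derivation:
After op 1 (out_shuffle): [5 3 7 12 8 4 2 10 11 9 0 6 1 13]
After op 2 (in_shuffle): [10 5 11 3 9 7 0 12 6 8 1 4 13 2]
After op 3 (cut(12)): [13 2 10 5 11 3 9 7 0 12 6 8 1 4]
After op 4 (cut(5)): [3 9 7 0 12 6 8 1 4 13 2 10 5 11]
Position 5: card 6.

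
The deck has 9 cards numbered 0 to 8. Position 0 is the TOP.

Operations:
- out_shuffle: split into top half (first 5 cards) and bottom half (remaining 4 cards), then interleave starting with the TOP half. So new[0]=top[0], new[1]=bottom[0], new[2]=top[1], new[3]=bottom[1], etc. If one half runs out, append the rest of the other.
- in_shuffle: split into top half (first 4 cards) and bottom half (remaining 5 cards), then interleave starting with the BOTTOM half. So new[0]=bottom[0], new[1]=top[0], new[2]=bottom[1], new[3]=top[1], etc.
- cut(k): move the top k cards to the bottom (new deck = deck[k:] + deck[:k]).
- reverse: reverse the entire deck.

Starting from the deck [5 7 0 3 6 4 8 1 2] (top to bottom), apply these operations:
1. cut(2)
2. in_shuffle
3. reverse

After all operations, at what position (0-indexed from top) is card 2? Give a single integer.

After op 1 (cut(2)): [0 3 6 4 8 1 2 5 7]
After op 2 (in_shuffle): [8 0 1 3 2 6 5 4 7]
After op 3 (reverse): [7 4 5 6 2 3 1 0 8]
Card 2 is at position 4.

Answer: 4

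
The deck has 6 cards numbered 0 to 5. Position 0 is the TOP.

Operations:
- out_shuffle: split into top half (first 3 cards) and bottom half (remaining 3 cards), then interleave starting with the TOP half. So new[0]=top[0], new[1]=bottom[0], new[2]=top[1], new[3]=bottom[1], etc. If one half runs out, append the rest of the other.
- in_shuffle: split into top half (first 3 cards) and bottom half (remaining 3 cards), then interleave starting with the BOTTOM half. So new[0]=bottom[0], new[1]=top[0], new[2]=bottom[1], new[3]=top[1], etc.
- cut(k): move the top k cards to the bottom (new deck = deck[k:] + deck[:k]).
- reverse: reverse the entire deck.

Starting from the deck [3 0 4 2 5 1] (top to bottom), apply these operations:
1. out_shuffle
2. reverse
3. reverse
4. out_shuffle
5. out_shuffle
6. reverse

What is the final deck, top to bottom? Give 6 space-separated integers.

After op 1 (out_shuffle): [3 2 0 5 4 1]
After op 2 (reverse): [1 4 5 0 2 3]
After op 3 (reverse): [3 2 0 5 4 1]
After op 4 (out_shuffle): [3 5 2 4 0 1]
After op 5 (out_shuffle): [3 4 5 0 2 1]
After op 6 (reverse): [1 2 0 5 4 3]

Answer: 1 2 0 5 4 3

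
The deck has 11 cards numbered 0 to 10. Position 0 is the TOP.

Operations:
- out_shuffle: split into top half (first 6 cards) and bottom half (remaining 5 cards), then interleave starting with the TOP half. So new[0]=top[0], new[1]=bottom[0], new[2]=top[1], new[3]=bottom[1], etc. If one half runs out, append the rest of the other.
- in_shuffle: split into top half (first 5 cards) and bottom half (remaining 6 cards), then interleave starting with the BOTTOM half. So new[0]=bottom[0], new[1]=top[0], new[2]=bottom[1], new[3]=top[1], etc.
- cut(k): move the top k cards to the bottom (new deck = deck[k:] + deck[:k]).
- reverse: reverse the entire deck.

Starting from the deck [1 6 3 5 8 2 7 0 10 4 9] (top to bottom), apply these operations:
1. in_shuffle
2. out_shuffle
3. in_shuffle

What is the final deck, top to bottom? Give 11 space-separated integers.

After op 1 (in_shuffle): [2 1 7 6 0 3 10 5 4 8 9]
After op 2 (out_shuffle): [2 10 1 5 7 4 6 8 0 9 3]
After op 3 (in_shuffle): [4 2 6 10 8 1 0 5 9 7 3]

Answer: 4 2 6 10 8 1 0 5 9 7 3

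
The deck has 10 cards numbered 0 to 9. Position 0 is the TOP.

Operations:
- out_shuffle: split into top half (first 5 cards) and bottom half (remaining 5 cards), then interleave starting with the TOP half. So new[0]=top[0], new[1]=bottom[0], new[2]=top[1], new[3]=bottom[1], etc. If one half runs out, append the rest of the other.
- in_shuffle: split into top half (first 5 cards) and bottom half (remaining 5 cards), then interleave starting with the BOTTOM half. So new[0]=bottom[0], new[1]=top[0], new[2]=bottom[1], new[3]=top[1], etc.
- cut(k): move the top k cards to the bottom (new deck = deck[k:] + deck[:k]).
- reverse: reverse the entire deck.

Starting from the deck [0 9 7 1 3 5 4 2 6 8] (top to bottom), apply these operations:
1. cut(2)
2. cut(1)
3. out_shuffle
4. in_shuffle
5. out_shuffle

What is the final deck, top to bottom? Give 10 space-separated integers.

After op 1 (cut(2)): [7 1 3 5 4 2 6 8 0 9]
After op 2 (cut(1)): [1 3 5 4 2 6 8 0 9 7]
After op 3 (out_shuffle): [1 6 3 8 5 0 4 9 2 7]
After op 4 (in_shuffle): [0 1 4 6 9 3 2 8 7 5]
After op 5 (out_shuffle): [0 3 1 2 4 8 6 7 9 5]

Answer: 0 3 1 2 4 8 6 7 9 5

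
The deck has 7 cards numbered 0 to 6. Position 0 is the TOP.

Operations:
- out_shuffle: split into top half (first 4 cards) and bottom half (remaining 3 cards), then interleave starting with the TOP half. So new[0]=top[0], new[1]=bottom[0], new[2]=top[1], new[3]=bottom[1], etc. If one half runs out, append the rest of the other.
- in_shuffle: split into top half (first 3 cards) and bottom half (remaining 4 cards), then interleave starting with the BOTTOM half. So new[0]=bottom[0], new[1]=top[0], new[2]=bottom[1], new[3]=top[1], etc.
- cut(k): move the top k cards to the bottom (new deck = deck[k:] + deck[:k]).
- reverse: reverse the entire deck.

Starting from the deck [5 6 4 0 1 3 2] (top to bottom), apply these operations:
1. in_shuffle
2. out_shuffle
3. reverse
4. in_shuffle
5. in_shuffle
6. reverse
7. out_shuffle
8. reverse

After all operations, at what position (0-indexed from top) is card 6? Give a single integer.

After op 1 (in_shuffle): [0 5 1 6 3 4 2]
After op 2 (out_shuffle): [0 3 5 4 1 2 6]
After op 3 (reverse): [6 2 1 4 5 3 0]
After op 4 (in_shuffle): [4 6 5 2 3 1 0]
After op 5 (in_shuffle): [2 4 3 6 1 5 0]
After op 6 (reverse): [0 5 1 6 3 4 2]
After op 7 (out_shuffle): [0 3 5 4 1 2 6]
After op 8 (reverse): [6 2 1 4 5 3 0]
Card 6 is at position 0.

Answer: 0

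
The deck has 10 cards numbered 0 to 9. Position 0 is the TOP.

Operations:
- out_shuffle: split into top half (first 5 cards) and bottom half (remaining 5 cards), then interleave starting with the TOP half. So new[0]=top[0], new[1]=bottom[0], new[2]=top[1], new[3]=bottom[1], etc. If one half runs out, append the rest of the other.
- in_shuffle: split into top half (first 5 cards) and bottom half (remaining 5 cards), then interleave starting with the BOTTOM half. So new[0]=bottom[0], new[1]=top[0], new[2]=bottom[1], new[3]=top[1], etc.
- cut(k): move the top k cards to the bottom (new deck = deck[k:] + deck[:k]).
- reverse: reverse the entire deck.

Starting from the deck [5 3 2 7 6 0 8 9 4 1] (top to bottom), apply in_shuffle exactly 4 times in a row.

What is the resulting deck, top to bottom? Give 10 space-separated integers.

After op 1 (in_shuffle): [0 5 8 3 9 2 4 7 1 6]
After op 2 (in_shuffle): [2 0 4 5 7 8 1 3 6 9]
After op 3 (in_shuffle): [8 2 1 0 3 4 6 5 9 7]
After op 4 (in_shuffle): [4 8 6 2 5 1 9 0 7 3]

Answer: 4 8 6 2 5 1 9 0 7 3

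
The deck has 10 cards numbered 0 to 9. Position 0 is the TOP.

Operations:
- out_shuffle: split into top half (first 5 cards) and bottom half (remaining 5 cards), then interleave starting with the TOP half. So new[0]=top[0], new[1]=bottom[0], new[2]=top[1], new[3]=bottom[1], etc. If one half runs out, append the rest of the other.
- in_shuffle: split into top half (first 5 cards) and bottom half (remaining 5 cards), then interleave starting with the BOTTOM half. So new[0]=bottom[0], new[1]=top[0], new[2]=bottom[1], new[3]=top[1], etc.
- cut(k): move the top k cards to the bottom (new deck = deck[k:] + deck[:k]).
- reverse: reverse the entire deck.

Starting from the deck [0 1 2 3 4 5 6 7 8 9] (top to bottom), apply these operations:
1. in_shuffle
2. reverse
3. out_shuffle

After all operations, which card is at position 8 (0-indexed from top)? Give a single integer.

After op 1 (in_shuffle): [5 0 6 1 7 2 8 3 9 4]
After op 2 (reverse): [4 9 3 8 2 7 1 6 0 5]
After op 3 (out_shuffle): [4 7 9 1 3 6 8 0 2 5]
Position 8: card 2.

Answer: 2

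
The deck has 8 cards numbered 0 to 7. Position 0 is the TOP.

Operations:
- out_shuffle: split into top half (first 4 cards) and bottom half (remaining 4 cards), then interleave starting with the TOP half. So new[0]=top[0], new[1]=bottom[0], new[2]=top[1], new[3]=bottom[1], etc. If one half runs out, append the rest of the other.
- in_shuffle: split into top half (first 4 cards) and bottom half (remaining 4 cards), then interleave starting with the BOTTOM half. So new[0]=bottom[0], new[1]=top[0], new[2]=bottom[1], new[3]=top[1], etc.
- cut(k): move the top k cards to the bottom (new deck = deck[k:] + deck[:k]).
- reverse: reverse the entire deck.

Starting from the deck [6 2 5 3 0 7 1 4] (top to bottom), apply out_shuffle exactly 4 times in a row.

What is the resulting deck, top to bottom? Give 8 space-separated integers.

Answer: 6 0 2 7 5 1 3 4

Derivation:
After op 1 (out_shuffle): [6 0 2 7 5 1 3 4]
After op 2 (out_shuffle): [6 5 0 1 2 3 7 4]
After op 3 (out_shuffle): [6 2 5 3 0 7 1 4]
After op 4 (out_shuffle): [6 0 2 7 5 1 3 4]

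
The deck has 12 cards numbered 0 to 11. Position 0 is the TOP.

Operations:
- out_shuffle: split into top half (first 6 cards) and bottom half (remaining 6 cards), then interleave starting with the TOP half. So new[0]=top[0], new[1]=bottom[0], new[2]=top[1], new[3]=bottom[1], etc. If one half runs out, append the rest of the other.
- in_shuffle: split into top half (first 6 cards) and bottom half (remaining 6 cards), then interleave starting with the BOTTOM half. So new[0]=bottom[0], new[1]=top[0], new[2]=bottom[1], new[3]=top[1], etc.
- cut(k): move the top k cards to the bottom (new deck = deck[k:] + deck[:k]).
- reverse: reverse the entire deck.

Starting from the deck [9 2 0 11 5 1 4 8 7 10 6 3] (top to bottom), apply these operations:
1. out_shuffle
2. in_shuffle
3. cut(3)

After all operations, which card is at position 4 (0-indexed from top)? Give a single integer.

After op 1 (out_shuffle): [9 4 2 8 0 7 11 10 5 6 1 3]
After op 2 (in_shuffle): [11 9 10 4 5 2 6 8 1 0 3 7]
After op 3 (cut(3)): [4 5 2 6 8 1 0 3 7 11 9 10]
Position 4: card 8.

Answer: 8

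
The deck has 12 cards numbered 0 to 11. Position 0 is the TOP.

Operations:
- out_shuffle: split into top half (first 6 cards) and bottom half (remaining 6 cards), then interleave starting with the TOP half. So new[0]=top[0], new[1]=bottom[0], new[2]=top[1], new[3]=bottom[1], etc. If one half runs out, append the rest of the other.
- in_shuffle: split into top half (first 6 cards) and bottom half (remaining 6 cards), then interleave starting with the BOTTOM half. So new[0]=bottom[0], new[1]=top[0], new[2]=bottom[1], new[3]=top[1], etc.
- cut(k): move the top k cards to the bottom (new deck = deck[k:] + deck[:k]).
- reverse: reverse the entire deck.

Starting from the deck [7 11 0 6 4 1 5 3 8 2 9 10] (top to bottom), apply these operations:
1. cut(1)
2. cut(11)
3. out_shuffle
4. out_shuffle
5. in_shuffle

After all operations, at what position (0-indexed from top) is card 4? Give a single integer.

After op 1 (cut(1)): [11 0 6 4 1 5 3 8 2 9 10 7]
After op 2 (cut(11)): [7 11 0 6 4 1 5 3 8 2 9 10]
After op 3 (out_shuffle): [7 5 11 3 0 8 6 2 4 9 1 10]
After op 4 (out_shuffle): [7 6 5 2 11 4 3 9 0 1 8 10]
After op 5 (in_shuffle): [3 7 9 6 0 5 1 2 8 11 10 4]
Card 4 is at position 11.

Answer: 11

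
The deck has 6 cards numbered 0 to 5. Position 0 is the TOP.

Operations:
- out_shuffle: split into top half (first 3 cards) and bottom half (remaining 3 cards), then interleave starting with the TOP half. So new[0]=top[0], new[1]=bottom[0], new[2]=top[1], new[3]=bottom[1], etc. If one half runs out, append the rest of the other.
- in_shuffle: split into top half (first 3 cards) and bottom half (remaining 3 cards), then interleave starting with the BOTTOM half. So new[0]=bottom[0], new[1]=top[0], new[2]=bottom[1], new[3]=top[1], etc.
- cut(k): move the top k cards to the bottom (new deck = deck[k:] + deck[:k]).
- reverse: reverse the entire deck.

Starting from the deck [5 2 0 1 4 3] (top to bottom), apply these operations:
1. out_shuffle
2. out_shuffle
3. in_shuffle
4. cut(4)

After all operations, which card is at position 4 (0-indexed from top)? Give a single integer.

Answer: 2

Derivation:
After op 1 (out_shuffle): [5 1 2 4 0 3]
After op 2 (out_shuffle): [5 4 1 0 2 3]
After op 3 (in_shuffle): [0 5 2 4 3 1]
After op 4 (cut(4)): [3 1 0 5 2 4]
Position 4: card 2.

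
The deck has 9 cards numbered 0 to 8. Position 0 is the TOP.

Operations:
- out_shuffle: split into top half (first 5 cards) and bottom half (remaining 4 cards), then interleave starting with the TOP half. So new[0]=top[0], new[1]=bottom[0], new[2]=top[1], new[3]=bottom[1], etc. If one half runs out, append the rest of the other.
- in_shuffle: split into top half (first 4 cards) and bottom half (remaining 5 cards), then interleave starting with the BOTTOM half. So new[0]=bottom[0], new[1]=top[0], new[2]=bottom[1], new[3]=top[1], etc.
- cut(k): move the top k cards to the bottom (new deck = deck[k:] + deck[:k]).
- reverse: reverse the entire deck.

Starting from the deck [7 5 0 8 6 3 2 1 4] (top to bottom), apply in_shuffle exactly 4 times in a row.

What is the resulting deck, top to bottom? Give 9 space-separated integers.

After op 1 (in_shuffle): [6 7 3 5 2 0 1 8 4]
After op 2 (in_shuffle): [2 6 0 7 1 3 8 5 4]
After op 3 (in_shuffle): [1 2 3 6 8 0 5 7 4]
After op 4 (in_shuffle): [8 1 0 2 5 3 7 6 4]

Answer: 8 1 0 2 5 3 7 6 4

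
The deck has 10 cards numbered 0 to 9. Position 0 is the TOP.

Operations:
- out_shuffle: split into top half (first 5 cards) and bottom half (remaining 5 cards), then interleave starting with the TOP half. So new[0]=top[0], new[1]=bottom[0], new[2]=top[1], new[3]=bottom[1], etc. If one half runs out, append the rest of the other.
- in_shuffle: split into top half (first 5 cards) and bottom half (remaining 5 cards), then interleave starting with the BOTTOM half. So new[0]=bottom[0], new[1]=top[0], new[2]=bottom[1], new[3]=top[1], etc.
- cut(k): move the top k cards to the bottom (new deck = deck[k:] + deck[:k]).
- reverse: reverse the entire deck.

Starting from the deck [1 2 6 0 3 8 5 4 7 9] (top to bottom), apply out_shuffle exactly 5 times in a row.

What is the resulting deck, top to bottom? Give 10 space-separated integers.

After op 1 (out_shuffle): [1 8 2 5 6 4 0 7 3 9]
After op 2 (out_shuffle): [1 4 8 0 2 7 5 3 6 9]
After op 3 (out_shuffle): [1 7 4 5 8 3 0 6 2 9]
After op 4 (out_shuffle): [1 3 7 0 4 6 5 2 8 9]
After op 5 (out_shuffle): [1 6 3 5 7 2 0 8 4 9]

Answer: 1 6 3 5 7 2 0 8 4 9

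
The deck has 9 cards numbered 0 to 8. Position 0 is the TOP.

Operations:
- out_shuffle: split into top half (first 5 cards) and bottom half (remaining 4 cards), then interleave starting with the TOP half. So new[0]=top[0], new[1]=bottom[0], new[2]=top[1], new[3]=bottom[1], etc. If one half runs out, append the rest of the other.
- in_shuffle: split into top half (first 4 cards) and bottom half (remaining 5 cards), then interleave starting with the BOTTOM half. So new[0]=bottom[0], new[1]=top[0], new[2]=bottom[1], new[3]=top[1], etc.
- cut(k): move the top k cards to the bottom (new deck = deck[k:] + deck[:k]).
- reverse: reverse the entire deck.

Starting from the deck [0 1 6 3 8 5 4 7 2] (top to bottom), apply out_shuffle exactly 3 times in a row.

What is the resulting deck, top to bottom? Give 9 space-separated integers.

After op 1 (out_shuffle): [0 5 1 4 6 7 3 2 8]
After op 2 (out_shuffle): [0 7 5 3 1 2 4 8 6]
After op 3 (out_shuffle): [0 2 7 4 5 8 3 6 1]

Answer: 0 2 7 4 5 8 3 6 1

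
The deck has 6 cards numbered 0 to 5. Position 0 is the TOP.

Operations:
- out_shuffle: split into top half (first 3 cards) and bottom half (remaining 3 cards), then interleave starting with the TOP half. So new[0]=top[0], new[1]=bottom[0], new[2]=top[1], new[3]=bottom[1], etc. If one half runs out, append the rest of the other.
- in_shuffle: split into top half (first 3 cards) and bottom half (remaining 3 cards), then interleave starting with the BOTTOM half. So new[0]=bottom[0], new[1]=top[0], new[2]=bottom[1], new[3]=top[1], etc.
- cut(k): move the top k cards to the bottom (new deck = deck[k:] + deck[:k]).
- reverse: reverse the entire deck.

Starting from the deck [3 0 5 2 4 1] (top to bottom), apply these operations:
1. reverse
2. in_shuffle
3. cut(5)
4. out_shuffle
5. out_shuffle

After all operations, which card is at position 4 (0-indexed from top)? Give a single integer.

Answer: 5

Derivation:
After op 1 (reverse): [1 4 2 5 0 3]
After op 2 (in_shuffle): [5 1 0 4 3 2]
After op 3 (cut(5)): [2 5 1 0 4 3]
After op 4 (out_shuffle): [2 0 5 4 1 3]
After op 5 (out_shuffle): [2 4 0 1 5 3]
Position 4: card 5.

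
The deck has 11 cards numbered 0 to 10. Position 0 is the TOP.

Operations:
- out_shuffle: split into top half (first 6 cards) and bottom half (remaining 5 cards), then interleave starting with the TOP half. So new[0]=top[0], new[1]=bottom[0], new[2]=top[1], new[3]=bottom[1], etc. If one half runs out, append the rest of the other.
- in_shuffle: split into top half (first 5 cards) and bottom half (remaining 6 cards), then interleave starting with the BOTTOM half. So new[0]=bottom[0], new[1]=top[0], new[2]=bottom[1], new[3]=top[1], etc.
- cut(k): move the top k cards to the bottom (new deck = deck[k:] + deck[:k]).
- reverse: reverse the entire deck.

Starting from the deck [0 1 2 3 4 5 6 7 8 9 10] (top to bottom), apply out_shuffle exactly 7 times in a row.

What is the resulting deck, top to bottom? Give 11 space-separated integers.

Answer: 0 8 5 2 10 7 4 1 9 6 3

Derivation:
After op 1 (out_shuffle): [0 6 1 7 2 8 3 9 4 10 5]
After op 2 (out_shuffle): [0 3 6 9 1 4 7 10 2 5 8]
After op 3 (out_shuffle): [0 7 3 10 6 2 9 5 1 8 4]
After op 4 (out_shuffle): [0 9 7 5 3 1 10 8 6 4 2]
After op 5 (out_shuffle): [0 10 9 8 7 6 5 4 3 2 1]
After op 6 (out_shuffle): [0 5 10 4 9 3 8 2 7 1 6]
After op 7 (out_shuffle): [0 8 5 2 10 7 4 1 9 6 3]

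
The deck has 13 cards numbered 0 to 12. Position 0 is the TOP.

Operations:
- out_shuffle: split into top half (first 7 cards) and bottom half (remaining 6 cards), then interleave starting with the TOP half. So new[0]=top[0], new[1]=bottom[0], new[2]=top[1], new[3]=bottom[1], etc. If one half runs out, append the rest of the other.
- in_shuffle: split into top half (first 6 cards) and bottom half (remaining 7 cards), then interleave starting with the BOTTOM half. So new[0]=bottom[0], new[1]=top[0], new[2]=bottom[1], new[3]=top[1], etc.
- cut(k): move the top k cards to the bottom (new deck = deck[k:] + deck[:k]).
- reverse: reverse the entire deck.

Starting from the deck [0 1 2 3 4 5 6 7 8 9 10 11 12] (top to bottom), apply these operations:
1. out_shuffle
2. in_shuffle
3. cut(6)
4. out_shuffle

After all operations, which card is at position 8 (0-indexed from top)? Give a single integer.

After op 1 (out_shuffle): [0 7 1 8 2 9 3 10 4 11 5 12 6]
After op 2 (in_shuffle): [3 0 10 7 4 1 11 8 5 2 12 9 6]
After op 3 (cut(6)): [11 8 5 2 12 9 6 3 0 10 7 4 1]
After op 4 (out_shuffle): [11 3 8 0 5 10 2 7 12 4 9 1 6]
Position 8: card 12.

Answer: 12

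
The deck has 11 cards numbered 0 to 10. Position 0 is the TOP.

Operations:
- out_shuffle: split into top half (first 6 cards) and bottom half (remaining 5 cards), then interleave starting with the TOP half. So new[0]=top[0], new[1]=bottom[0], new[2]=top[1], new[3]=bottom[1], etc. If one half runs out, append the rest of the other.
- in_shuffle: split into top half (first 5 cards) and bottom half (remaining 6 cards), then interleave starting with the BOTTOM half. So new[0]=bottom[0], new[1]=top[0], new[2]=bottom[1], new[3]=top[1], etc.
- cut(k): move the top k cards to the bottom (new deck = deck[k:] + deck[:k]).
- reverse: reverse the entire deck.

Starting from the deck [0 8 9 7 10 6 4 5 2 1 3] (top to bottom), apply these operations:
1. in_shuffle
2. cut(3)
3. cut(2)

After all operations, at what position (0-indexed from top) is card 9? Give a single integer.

After op 1 (in_shuffle): [6 0 4 8 5 9 2 7 1 10 3]
After op 2 (cut(3)): [8 5 9 2 7 1 10 3 6 0 4]
After op 3 (cut(2)): [9 2 7 1 10 3 6 0 4 8 5]
Card 9 is at position 0.

Answer: 0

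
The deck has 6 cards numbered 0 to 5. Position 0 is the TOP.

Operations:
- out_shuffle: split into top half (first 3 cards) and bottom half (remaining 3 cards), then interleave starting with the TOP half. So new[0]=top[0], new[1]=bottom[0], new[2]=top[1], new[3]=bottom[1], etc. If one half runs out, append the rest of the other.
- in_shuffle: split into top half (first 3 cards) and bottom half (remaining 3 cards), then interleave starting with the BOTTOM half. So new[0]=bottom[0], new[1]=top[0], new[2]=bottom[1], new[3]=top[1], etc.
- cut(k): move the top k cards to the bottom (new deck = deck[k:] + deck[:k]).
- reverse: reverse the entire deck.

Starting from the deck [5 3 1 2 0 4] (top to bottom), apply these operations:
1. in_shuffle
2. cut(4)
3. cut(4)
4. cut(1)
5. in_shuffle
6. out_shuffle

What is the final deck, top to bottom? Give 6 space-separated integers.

Answer: 2 4 3 0 5 1

Derivation:
After op 1 (in_shuffle): [2 5 0 3 4 1]
After op 2 (cut(4)): [4 1 2 5 0 3]
After op 3 (cut(4)): [0 3 4 1 2 5]
After op 4 (cut(1)): [3 4 1 2 5 0]
After op 5 (in_shuffle): [2 3 5 4 0 1]
After op 6 (out_shuffle): [2 4 3 0 5 1]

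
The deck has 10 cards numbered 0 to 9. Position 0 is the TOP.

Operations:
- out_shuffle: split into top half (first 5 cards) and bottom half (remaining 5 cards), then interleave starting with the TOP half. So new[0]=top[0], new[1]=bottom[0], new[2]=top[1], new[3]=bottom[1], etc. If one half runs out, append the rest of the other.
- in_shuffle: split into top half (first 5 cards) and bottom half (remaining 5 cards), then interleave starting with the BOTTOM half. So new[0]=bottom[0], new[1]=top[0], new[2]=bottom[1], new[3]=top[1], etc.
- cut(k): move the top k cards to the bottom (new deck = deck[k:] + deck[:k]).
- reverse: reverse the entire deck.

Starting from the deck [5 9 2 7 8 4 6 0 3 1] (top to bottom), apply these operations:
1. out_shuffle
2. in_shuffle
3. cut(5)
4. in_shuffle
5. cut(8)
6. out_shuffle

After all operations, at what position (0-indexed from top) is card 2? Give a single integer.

Answer: 2

Derivation:
After op 1 (out_shuffle): [5 4 9 6 2 0 7 3 8 1]
After op 2 (in_shuffle): [0 5 7 4 3 9 8 6 1 2]
After op 3 (cut(5)): [9 8 6 1 2 0 5 7 4 3]
After op 4 (in_shuffle): [0 9 5 8 7 6 4 1 3 2]
After op 5 (cut(8)): [3 2 0 9 5 8 7 6 4 1]
After op 6 (out_shuffle): [3 8 2 7 0 6 9 4 5 1]
Card 2 is at position 2.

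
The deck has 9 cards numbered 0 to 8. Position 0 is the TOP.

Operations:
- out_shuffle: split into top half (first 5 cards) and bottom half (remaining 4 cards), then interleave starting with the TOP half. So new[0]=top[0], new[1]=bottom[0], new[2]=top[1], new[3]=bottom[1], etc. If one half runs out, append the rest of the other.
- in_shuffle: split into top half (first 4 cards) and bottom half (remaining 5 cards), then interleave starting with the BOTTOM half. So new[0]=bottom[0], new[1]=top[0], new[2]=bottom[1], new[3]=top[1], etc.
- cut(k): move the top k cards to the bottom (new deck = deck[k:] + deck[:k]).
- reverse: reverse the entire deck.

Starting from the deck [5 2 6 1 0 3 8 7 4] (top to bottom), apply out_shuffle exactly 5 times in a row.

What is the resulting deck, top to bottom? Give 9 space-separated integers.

Answer: 5 6 0 8 4 2 1 3 7

Derivation:
After op 1 (out_shuffle): [5 3 2 8 6 7 1 4 0]
After op 2 (out_shuffle): [5 7 3 1 2 4 8 0 6]
After op 3 (out_shuffle): [5 4 7 8 3 0 1 6 2]
After op 4 (out_shuffle): [5 0 4 1 7 6 8 2 3]
After op 5 (out_shuffle): [5 6 0 8 4 2 1 3 7]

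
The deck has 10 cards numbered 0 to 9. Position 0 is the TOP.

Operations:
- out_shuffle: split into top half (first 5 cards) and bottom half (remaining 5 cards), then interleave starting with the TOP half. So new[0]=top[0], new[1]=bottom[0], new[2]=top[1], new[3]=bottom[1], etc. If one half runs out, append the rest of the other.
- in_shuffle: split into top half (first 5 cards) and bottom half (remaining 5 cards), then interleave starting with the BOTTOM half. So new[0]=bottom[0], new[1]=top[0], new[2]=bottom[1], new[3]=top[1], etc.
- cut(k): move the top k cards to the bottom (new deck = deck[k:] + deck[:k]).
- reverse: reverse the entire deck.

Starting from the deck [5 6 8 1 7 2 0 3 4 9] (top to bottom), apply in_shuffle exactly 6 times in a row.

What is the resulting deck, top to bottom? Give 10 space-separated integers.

After op 1 (in_shuffle): [2 5 0 6 3 8 4 1 9 7]
After op 2 (in_shuffle): [8 2 4 5 1 0 9 6 7 3]
After op 3 (in_shuffle): [0 8 9 2 6 4 7 5 3 1]
After op 4 (in_shuffle): [4 0 7 8 5 9 3 2 1 6]
After op 5 (in_shuffle): [9 4 3 0 2 7 1 8 6 5]
After op 6 (in_shuffle): [7 9 1 4 8 3 6 0 5 2]

Answer: 7 9 1 4 8 3 6 0 5 2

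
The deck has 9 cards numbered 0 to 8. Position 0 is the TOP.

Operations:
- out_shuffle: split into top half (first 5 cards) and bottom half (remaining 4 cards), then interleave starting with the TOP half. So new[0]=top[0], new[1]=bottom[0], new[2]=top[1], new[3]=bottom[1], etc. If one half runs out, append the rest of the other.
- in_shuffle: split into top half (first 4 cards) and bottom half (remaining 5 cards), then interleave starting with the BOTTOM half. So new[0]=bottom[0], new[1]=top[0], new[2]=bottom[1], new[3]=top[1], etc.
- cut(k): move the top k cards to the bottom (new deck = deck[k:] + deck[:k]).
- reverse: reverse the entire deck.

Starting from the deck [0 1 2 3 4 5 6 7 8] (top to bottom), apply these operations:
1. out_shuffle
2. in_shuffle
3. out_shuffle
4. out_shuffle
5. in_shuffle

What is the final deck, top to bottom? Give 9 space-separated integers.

Answer: 0 2 4 6 8 1 3 5 7

Derivation:
After op 1 (out_shuffle): [0 5 1 6 2 7 3 8 4]
After op 2 (in_shuffle): [2 0 7 5 3 1 8 6 4]
After op 3 (out_shuffle): [2 1 0 8 7 6 5 4 3]
After op 4 (out_shuffle): [2 6 1 5 0 4 8 3 7]
After op 5 (in_shuffle): [0 2 4 6 8 1 3 5 7]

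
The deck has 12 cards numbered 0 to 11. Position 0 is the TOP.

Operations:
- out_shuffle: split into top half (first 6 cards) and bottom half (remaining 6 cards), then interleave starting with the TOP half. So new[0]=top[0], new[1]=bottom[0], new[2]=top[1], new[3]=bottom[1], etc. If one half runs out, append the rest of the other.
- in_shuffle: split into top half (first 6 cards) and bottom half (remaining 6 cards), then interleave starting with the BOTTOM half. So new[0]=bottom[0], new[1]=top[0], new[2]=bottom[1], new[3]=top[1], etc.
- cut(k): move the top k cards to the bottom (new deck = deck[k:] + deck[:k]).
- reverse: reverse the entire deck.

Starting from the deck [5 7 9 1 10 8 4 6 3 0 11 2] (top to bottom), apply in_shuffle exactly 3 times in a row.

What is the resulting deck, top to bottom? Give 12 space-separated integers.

Answer: 10 0 7 4 2 1 3 5 8 11 9 6

Derivation:
After op 1 (in_shuffle): [4 5 6 7 3 9 0 1 11 10 2 8]
After op 2 (in_shuffle): [0 4 1 5 11 6 10 7 2 3 8 9]
After op 3 (in_shuffle): [10 0 7 4 2 1 3 5 8 11 9 6]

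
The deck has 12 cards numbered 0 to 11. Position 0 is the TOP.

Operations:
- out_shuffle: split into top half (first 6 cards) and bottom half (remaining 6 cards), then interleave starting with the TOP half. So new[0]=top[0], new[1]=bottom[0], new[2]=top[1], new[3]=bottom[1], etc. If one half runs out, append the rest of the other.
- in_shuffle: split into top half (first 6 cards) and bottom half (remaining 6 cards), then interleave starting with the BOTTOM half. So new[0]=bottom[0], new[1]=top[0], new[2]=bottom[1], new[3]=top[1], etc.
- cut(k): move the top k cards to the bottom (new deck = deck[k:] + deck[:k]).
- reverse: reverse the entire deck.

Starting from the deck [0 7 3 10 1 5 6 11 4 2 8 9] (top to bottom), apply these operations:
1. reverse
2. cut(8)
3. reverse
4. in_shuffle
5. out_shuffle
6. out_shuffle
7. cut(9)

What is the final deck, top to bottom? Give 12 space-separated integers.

Answer: 6 3 2 8 5 7 4 1 0 11 10 9

Derivation:
After op 1 (reverse): [9 8 2 4 11 6 5 1 10 3 7 0]
After op 2 (cut(8)): [10 3 7 0 9 8 2 4 11 6 5 1]
After op 3 (reverse): [1 5 6 11 4 2 8 9 0 7 3 10]
After op 4 (in_shuffle): [8 1 9 5 0 6 7 11 3 4 10 2]
After op 5 (out_shuffle): [8 7 1 11 9 3 5 4 0 10 6 2]
After op 6 (out_shuffle): [8 5 7 4 1 0 11 10 9 6 3 2]
After op 7 (cut(9)): [6 3 2 8 5 7 4 1 0 11 10 9]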